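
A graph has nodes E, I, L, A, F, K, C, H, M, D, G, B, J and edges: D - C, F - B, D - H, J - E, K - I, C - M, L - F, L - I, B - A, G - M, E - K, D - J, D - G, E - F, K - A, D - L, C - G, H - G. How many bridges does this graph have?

0

The edges on the cycle E-F-B-A-K-E are not bridges since each lies on that cycle.
Every edge lies on some cycle, so there are no bridges.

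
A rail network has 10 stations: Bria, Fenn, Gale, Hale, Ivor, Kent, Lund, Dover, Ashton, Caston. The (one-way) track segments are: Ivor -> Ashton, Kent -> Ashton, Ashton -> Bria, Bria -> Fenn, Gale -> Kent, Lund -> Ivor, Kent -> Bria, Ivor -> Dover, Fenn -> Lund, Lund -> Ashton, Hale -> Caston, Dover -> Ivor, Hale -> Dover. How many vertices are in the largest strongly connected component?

6

{Bria, Fenn, Ivor, Lund, Dover, Ashton} are all mutually reachable — one SCC of size 6.
{Gale} is an SCC by itself.
{Hale} is an SCC by itself.
{Caston} is an SCC by itself.
{Kent} is an SCC by itself.
The largest has 6 vertices.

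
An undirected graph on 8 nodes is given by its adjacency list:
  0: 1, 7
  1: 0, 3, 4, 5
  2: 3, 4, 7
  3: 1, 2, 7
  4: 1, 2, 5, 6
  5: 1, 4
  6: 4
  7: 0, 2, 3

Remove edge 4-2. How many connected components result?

4 and 2 are still connected via 4-1-3-2, so the component count stays at 1.

1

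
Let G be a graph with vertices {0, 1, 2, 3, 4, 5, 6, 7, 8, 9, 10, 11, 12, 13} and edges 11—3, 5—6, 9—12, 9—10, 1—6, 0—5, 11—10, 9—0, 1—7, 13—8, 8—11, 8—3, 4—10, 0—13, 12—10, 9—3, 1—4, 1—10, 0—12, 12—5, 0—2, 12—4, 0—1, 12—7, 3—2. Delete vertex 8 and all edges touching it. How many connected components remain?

With 8 gone, the remaining components are: {0, 1, 2, 3, 4, 5, 6, 7, 9, 10, 11, 12, 13}.
That is 1 component.

1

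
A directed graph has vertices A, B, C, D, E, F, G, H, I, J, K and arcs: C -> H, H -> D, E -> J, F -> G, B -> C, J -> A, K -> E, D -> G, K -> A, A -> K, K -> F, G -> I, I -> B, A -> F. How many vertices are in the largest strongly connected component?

6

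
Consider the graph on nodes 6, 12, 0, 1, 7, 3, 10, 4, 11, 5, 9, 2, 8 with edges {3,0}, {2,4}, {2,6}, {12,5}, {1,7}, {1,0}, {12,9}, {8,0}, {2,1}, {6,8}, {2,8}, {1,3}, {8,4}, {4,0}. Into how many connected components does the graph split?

4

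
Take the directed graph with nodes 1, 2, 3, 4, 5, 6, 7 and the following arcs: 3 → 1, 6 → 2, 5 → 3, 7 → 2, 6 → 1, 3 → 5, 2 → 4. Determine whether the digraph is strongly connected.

No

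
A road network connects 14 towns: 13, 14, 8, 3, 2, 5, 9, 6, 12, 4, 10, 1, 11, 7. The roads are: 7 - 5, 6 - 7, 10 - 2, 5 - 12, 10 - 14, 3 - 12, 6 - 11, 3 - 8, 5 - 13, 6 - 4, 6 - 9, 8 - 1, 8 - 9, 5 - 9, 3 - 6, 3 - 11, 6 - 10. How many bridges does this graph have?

6

The edges on the cycle 3-6-7-5-9-8-3 are not bridges since each lies on that cycle.
But removing 10 - 2 disconnects 10 from 2; removing 10 - 6 disconnects 10 from 6; removing 10 - 14 disconnects 10 from 14; removing 5 - 13 disconnects 5 from 13 — these are bridges.
In total 6 edges are bridges.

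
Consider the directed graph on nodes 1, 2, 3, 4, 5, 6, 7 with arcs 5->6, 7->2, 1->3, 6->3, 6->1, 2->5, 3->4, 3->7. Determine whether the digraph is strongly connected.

No

There is no directed path from 4 to 5, so the graph is not strongly connected.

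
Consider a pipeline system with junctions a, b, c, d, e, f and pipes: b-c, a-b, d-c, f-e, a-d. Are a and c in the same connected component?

Yes

From a we can reach a, b, c, d, which includes c.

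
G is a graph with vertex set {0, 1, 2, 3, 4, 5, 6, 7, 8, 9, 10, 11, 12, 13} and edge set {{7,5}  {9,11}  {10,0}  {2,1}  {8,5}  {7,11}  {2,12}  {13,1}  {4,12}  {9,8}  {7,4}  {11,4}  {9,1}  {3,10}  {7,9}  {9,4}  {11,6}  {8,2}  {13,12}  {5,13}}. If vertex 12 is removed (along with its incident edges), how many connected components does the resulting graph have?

With 12 gone, the remaining components are: {0, 3, 10}; {1, 2, 4, 5, 6, 7, 8, 9, 11, 13}.
That is 2 components.

2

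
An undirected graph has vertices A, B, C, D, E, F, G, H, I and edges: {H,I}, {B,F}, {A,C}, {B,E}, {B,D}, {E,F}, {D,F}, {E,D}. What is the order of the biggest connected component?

4

G is isolated — a component by itself.
Starting from H we can reach H, I. That is one component of size 2.
Starting from A we can reach A, C. That is one component of size 2.
Starting from B we can reach B, D, E, F. That is one component of size 4.
The largest has 4 vertices.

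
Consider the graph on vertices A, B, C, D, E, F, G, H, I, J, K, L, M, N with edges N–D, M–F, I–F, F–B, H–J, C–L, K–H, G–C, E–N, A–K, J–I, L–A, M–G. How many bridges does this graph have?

3

The edges on the cycle M-G-C-L-A-K-H-J-I-F-M are not bridges since each lies on that cycle.
But removing N–D disconnects N from D; removing E–N disconnects E from N; removing F–B disconnects F from B — these are bridges.
That makes 3 bridges.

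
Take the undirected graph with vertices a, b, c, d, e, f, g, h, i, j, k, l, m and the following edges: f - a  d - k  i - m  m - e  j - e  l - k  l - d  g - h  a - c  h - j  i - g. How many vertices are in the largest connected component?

b is isolated — a component by itself.
Starting from a we can reach a, c, f. That is one component of size 3.
Starting from d we can reach d, k, l. That is one component of size 3.
Starting from e we can reach e, g, h, i, j, m. That is one component of size 6.
The largest has 6 vertices.

6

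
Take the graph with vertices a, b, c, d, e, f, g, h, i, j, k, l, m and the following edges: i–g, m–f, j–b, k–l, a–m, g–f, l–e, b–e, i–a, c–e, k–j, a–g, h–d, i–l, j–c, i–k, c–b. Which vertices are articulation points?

i

Removing i increases the component count from 2 to 3, so i is a cut vertex.
By contrast removing d leaves 2 components; it is not a cut vertex. No other vertex is a cut vertex either.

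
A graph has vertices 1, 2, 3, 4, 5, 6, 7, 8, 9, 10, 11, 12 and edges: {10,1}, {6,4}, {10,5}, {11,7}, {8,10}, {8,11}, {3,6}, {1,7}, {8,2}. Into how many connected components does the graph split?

9 is isolated — a component by itself.
12 is isolated — a component by itself.
Starting from 3 we can reach 3, 4, 6. That is one component of size 3.
Starting from 1 we can reach 1, 2, 5, 7, 8, 10, 11. That is one component of size 7.
Total: 4 components.

4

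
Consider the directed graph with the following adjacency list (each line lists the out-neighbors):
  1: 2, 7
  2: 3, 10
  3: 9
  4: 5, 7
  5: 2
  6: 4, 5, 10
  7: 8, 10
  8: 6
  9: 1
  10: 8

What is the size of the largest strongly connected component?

10

{1, 2, 3, 4, 5, 6, 7, 8, 9, 10} are all mutually reachable — one SCC of size 10.
The largest has 10 vertices.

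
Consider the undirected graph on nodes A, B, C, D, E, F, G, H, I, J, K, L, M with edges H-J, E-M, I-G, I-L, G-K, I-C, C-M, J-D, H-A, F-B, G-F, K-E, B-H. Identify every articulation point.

B, F, G, H, I, J

Removing B increases the component count from 1 to 2, so B is a cut vertex.
Removing F increases the component count from 1 to 2, so F is a cut vertex.
Removing G increases the component count from 1 to 2, so G is a cut vertex.
Likewise H, I, J are cut vertices.
By contrast removing M leaves 1 component; it is not a cut vertex. No other vertex is a cut vertex either.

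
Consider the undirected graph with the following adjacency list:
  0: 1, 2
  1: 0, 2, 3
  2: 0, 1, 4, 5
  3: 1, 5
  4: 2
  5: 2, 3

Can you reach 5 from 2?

Yes

From 2 we can reach 0, 1, 2, 3, 4, 5, which includes 5.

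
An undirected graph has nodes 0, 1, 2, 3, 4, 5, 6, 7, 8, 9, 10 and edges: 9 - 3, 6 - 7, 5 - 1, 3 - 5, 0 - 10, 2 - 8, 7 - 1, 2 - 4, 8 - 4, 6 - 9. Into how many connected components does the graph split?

3

Starting from 0 we can reach 0, 10. That is one component of size 2.
Starting from 2 we can reach 2, 4, 8. That is one component of size 3.
Starting from 1 we can reach 1, 3, 5, 6, 7, 9. That is one component of size 6.
Total: 3 components.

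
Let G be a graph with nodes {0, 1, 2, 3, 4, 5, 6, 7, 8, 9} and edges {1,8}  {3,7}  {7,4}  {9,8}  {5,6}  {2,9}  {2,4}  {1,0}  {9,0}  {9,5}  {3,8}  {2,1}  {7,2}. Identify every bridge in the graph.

The edges on the cycle 3-7-2-9-8-3 are not bridges since each lies on that cycle.
But removing 5—9 disconnects 5 from 9; removing 5—6 disconnects 5 from 6 — these are bridges.

5-6, 5-9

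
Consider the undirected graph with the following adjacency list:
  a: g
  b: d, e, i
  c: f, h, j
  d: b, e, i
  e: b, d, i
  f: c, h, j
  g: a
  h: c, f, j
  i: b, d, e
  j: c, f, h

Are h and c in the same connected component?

Yes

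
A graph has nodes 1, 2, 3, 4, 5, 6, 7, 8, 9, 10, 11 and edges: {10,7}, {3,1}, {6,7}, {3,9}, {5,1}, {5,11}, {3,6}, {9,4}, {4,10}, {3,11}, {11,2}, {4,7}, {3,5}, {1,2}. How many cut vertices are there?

1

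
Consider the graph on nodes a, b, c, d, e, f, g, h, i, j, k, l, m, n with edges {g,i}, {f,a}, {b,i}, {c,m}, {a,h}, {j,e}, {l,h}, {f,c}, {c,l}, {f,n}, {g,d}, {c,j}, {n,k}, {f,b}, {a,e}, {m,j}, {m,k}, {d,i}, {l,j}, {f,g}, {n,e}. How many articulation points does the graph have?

1

Removing f increases the component count from 1 to 2, so f is a cut vertex.
By contrast removing h leaves 1 component; it is not a cut vertex. No other vertex is a cut vertex either.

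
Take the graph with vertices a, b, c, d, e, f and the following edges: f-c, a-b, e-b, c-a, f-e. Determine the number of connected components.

2

d is isolated — a component by itself.
Starting from a we can reach a, b, c, e, f. That is one component of size 5.
Total: 2 components.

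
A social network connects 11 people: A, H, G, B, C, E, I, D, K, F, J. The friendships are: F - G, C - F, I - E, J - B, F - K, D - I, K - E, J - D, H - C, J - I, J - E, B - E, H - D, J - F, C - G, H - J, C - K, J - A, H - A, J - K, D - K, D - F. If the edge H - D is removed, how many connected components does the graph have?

H and D are still connected via H-J-D, so the component count stays at 1.

1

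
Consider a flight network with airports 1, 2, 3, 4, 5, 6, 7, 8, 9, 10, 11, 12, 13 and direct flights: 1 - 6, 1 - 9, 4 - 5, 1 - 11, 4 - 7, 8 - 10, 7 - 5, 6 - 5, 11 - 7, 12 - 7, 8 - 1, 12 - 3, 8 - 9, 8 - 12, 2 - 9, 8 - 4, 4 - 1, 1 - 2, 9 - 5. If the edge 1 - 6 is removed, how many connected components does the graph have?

2

1 and 6 are still connected via 1-4-5-6, so the component count stays at 2.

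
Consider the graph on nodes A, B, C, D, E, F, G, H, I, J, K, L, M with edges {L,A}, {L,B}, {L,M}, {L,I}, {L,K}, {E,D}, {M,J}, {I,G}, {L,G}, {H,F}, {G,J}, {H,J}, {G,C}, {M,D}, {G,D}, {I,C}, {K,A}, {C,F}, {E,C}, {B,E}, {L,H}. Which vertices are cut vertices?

L

Removing L increases the component count from 1 to 2, so L is a cut vertex.
By contrast removing K leaves 1 component; it is not a cut vertex. No other vertex is a cut vertex either.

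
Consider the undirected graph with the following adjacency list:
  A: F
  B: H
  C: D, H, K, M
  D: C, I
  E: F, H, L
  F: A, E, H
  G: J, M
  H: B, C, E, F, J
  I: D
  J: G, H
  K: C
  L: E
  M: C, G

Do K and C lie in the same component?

From K we can reach A, B, C, D, E, F, G, H, I, J, K, L, M, which includes C.

Yes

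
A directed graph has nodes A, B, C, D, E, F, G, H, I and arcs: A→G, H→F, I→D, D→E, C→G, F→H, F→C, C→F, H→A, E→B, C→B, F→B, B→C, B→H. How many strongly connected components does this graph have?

{B, C, F, H} are all mutually reachable — one SCC of size 4.
{A} is an SCC by itself.
{I} is an SCC by itself.
{G} is an SCC by itself.
{E} is an SCC by itself.
(and 1 more singleton SCC)
That gives 6 strongly connected components.

6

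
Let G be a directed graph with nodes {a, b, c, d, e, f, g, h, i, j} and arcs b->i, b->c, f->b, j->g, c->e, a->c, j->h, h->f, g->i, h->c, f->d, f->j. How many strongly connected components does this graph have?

{f, h, j} are all mutually reachable — one SCC of size 3.
{b} is an SCC by itself.
{i} is an SCC by itself.
{e} is an SCC by itself.
{c} is an SCC by itself.
(and 3 more singleton SCCs)
That gives 8 strongly connected components.

8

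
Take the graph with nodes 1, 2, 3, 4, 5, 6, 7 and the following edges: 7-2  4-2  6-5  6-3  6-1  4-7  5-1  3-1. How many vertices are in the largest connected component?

4

Starting from 2 we can reach 2, 4, 7. That is one component of size 3.
Starting from 1 we can reach 1, 3, 5, 6. That is one component of size 4.
The largest has 4 vertices.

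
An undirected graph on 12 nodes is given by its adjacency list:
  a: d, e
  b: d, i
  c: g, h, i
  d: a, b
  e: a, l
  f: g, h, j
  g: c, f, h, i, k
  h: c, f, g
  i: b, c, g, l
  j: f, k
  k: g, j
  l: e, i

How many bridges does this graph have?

The edges on the cycle g-k-j-f-g are not bridges since each lies on that cycle.
Every edge lies on some cycle, so there are no bridges.

0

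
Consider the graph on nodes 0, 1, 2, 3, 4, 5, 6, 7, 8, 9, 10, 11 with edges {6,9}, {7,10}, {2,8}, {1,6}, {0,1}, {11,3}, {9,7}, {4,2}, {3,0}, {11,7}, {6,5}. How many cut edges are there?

The edges on the cycle 11-3-0-1-6-9-7-11 are not bridges since each lies on that cycle.
But removing 2—8 disconnects 2 from 8; removing 10—7 disconnects 10 from 7; removing 4—2 disconnects 4 from 2; removing 6—5 disconnects 6 from 5 — these are bridges.
That makes 4 bridges.

4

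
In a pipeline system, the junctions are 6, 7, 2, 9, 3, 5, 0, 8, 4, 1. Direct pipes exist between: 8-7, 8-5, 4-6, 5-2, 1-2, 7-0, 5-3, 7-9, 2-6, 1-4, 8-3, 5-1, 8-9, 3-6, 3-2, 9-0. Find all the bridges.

none

The edges on the cycle 8-7-0-9-8 are not bridges since each lies on that cycle.
Every edge lies on some cycle, so there are no bridges.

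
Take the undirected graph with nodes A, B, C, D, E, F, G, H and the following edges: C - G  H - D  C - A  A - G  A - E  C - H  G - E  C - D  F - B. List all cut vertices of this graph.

Removing C increases the component count from 2 to 3, so C is a cut vertex.
By contrast removing F leaves 2 components; it is not a cut vertex. No other vertex is a cut vertex either.

C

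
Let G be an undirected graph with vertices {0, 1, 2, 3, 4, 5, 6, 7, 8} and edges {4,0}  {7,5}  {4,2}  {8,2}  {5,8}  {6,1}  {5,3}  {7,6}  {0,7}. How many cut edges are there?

The edges on the cycle 4-0-7-5-8-2-4 are not bridges since each lies on that cycle.
But removing 3 - 5 disconnects 3 from 5; removing 6 - 1 disconnects 6 from 1; removing 7 - 6 disconnects 7 from 6 — these are bridges.
That makes 3 bridges.

3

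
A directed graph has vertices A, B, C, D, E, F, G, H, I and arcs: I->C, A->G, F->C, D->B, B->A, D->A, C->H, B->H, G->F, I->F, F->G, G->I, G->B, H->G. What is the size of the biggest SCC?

{A, B, C, F, G, H, I} are all mutually reachable — one SCC of size 7.
{E} is an SCC by itself.
{D} is an SCC by itself.
The largest has 7 vertices.

7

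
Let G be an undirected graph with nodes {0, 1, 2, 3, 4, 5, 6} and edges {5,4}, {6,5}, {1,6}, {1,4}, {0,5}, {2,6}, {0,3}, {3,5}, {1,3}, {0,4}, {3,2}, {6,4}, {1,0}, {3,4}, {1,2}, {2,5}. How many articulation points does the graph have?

0

Removing 5, for instance, still leaves 1 component. No single vertex removal increases the component count — the graph has no articulation points.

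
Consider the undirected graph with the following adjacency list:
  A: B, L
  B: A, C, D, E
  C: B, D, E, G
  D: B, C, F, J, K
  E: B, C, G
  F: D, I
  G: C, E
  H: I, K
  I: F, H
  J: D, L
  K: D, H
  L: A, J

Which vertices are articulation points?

D

Removing D increases the component count from 1 to 2, so D is a cut vertex.
By contrast removing E leaves 1 component; it is not a cut vertex. No other vertex is a cut vertex either.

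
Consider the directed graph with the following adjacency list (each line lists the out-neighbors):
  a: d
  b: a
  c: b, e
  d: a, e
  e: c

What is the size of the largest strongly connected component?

5

{a, b, c, d, e} are all mutually reachable — one SCC of size 5.
The largest has 5 vertices.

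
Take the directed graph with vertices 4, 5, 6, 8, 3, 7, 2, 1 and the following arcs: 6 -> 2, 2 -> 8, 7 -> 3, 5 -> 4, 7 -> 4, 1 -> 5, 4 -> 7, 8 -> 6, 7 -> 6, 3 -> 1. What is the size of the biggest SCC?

5

{1, 3, 4, 5, 7} are all mutually reachable — one SCC of size 5.
{2, 6, 8} are all mutually reachable — one SCC of size 3.
The largest has 5 vertices.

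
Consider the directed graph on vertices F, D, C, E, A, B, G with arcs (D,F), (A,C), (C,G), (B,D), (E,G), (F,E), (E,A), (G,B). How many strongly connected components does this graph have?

{A, B, C, D, E, F, G} are all mutually reachable — one SCC of size 7.
That gives 1 strongly connected component.

1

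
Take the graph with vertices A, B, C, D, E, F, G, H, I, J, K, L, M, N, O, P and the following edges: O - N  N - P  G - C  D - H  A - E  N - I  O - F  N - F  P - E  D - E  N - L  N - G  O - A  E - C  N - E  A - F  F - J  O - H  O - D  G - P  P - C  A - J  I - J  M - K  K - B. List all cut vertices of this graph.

Removing K increases the component count from 2 to 3, so K is a cut vertex.
Removing N increases the component count from 2 to 3, so N is a cut vertex.
By contrast removing J leaves 2 components; it is not a cut vertex. No other vertex is a cut vertex either.

K, N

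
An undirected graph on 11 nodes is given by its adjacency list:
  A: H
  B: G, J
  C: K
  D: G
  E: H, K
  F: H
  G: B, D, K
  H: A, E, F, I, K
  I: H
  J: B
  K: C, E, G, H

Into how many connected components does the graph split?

Starting from A we can reach A, B, C, D, E, F, G, H, I, J, K. That is one component of size 11.
Total: 1 component.

1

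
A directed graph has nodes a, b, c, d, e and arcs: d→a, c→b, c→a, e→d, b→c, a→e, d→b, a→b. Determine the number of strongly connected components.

1

{a, b, c, d, e} are all mutually reachable — one SCC of size 5.
That gives 1 strongly connected component.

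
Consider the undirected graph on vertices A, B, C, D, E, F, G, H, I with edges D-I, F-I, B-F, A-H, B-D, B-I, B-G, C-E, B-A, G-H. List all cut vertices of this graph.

B

Removing B increases the component count from 2 to 3, so B is a cut vertex.
By contrast removing H leaves 2 components; it is not a cut vertex. No other vertex is a cut vertex either.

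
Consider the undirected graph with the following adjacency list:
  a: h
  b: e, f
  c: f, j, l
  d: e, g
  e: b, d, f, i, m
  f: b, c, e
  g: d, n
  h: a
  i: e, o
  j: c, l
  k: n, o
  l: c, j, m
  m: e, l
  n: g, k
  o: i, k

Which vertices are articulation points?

e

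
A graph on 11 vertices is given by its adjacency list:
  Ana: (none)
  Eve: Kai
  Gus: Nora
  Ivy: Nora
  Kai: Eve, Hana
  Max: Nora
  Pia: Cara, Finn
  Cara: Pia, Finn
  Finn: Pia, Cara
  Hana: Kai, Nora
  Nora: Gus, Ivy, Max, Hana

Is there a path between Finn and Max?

The component containing Finn is {Pia, Cara, Finn}, and Max is not in it.

No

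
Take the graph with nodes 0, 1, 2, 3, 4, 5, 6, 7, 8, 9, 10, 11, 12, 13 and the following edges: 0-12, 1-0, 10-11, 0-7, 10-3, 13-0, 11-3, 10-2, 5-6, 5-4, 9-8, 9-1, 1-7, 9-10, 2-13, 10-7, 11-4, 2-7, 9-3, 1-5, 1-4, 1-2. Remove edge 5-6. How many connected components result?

Before removal there is 1 component.
5-6 is a bridge — removing it separates 5's side from 6's side.
After removal: 2 components.

2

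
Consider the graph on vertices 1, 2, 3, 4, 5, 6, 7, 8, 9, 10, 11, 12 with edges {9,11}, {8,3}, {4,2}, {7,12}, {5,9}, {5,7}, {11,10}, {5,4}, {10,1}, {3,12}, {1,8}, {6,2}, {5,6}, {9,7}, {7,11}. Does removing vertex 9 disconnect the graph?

No

Deleting 9 leaves 1 component (was 1) (its neighbors 5, 7, 11 remain connected to each other), so 9 is not a cut vertex.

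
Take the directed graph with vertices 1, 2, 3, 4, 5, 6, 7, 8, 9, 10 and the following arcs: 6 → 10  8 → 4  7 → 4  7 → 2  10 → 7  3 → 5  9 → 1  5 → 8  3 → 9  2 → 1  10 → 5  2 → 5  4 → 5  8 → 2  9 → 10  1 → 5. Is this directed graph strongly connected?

There is no directed path from 1 to 10, so the graph is not strongly connected.

No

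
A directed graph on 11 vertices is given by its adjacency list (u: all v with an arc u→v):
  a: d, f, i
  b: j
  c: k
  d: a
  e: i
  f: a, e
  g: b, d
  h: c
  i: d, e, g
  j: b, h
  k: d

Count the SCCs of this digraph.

1

{a, b, c, d, e, f, g, h, i, j, k} are all mutually reachable — one SCC of size 11.
That gives 1 strongly connected component.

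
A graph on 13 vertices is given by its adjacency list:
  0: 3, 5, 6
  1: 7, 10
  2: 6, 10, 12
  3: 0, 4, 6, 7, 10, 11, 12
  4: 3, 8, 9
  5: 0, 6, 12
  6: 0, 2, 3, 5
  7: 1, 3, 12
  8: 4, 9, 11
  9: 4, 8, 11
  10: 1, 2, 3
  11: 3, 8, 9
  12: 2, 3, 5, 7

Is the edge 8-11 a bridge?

After removing 8-11, the path 8-9-11 still connects them, so the edge is not a bridge.

No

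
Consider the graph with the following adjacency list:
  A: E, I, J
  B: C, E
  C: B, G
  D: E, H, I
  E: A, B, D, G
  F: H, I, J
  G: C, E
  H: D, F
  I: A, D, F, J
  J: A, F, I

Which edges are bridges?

none

The edges on the cycle A-J-I-A are not bridges since each lies on that cycle.
Every edge lies on some cycle, so there are no bridges.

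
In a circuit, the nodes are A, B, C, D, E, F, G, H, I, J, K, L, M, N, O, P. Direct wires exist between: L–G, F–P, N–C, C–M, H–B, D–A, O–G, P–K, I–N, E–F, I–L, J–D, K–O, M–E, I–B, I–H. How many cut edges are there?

2

The edges on the cycle I-H-B-I are not bridges since each lies on that cycle.
But removing J–D disconnects J from D; removing D–A disconnects D from A — these are bridges.
That makes 2 bridges.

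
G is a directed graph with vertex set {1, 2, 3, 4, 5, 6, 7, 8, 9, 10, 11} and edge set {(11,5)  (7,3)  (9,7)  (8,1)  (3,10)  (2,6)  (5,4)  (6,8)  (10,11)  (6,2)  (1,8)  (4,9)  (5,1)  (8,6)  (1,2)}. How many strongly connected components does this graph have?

{3, 4, 5, 7, 9, 10, 11} are all mutually reachable — one SCC of size 7.
{1, 2, 6, 8} are all mutually reachable — one SCC of size 4.
That gives 2 strongly connected components.

2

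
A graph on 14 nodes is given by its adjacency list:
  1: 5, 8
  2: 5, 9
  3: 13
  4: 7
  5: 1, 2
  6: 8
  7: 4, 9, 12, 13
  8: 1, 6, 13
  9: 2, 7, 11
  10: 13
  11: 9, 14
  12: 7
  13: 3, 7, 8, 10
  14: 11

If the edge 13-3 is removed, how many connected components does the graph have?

Before removal there is 1 component.
13-3 is a bridge — removing it separates 13's side from 3's side.
After removal: 2 components.

2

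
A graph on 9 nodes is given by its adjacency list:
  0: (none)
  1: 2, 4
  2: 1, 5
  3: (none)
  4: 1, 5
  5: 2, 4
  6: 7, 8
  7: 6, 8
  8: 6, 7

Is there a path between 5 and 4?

Yes

From 5 we can reach 1, 2, 4, 5, which includes 4.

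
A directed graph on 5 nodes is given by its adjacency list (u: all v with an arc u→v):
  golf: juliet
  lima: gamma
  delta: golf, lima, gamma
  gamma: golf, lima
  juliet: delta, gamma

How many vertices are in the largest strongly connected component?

5

{golf, lima, delta, gamma, juliet} are all mutually reachable — one SCC of size 5.
The largest has 5 vertices.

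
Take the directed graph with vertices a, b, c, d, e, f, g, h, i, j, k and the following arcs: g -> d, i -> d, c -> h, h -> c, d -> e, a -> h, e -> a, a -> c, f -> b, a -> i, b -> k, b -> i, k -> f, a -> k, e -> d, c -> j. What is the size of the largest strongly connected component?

7

{a, b, d, e, f, i, k} are all mutually reachable — one SCC of size 7.
{c, h} are all mutually reachable — one SCC of size 2.
{g} is an SCC by itself.
{j} is an SCC by itself.
The largest has 7 vertices.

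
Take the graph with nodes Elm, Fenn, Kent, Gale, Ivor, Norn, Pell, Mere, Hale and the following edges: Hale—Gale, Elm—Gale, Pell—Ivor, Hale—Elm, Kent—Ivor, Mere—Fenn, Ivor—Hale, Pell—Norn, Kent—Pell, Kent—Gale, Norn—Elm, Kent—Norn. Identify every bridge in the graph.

Fenn-Mere

The edges on the cycle Pell-Ivor-Hale-Gale-Elm-Norn-Pell are not bridges since each lies on that cycle.
But removing Fenn—Mere disconnects Fenn from Mere — this is a bridge.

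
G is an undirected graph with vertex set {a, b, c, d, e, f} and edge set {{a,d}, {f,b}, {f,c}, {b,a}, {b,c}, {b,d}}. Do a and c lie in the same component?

From a we can reach a, b, c, d, f, which includes c.

Yes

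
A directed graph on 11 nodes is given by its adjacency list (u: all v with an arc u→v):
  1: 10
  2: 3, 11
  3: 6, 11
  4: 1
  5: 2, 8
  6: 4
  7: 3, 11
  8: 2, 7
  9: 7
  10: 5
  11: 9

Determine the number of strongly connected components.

1

{1, 2, 3, 4, 5, 6, 7, 8, 9, 10, 11} are all mutually reachable — one SCC of size 11.
That gives 1 strongly connected component.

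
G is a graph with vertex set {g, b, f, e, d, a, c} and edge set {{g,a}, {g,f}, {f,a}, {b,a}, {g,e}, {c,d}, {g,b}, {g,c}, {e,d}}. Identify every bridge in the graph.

none

The edges on the cycle g-e-d-c-g are not bridges since each lies on that cycle.
Every edge lies on some cycle, so there are no bridges.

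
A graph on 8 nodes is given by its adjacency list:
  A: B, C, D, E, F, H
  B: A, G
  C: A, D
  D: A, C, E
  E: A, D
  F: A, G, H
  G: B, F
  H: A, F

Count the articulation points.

Removing A increases the component count from 1 to 2, so A is a cut vertex.
By contrast removing G leaves 1 component; it is not a cut vertex. No other vertex is a cut vertex either.

1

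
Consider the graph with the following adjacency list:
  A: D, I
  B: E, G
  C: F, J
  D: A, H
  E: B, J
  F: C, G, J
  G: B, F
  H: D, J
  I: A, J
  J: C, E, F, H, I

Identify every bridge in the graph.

none

The edges on the cycle J-C-F-J are not bridges since each lies on that cycle.
Every edge lies on some cycle, so there are no bridges.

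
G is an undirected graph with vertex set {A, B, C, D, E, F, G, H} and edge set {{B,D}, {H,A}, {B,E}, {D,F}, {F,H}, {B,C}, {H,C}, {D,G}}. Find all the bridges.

A-H, B-E, D-G

The edges on the cycle B-D-F-H-C-B are not bridges since each lies on that cycle.
But removing D–G disconnects D from G; removing B–E disconnects B from E; removing H–A disconnects H from A — these are bridges.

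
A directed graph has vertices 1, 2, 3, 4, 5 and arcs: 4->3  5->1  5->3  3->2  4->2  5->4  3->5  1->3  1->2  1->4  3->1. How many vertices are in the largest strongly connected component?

4

{1, 3, 4, 5} are all mutually reachable — one SCC of size 4.
{2} is an SCC by itself.
The largest has 4 vertices.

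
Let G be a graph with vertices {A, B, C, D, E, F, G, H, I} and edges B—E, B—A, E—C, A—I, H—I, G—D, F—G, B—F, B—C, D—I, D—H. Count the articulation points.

Removing B increases the component count from 1 to 2, so B is a cut vertex.
By contrast removing C leaves 1 component; it is not a cut vertex. No other vertex is a cut vertex either.

1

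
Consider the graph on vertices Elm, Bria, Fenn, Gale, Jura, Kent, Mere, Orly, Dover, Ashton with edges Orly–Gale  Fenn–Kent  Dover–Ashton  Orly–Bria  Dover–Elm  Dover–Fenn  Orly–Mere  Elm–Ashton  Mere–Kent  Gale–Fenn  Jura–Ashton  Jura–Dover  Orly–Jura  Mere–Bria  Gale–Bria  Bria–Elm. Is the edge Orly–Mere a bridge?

No

After removing Orly–Mere, the path Orly-Bria-Mere still connects them, so the edge is not a bridge.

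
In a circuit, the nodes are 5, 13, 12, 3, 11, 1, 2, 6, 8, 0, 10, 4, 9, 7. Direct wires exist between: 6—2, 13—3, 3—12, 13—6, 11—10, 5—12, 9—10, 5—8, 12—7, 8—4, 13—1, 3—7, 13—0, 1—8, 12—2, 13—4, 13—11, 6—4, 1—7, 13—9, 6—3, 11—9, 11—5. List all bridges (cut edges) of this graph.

0-13

The edges on the cycle 13-11-5-12-2-6-13 are not bridges since each lies on that cycle.
But removing 13—0 disconnects 13 from 0 — this is a bridge.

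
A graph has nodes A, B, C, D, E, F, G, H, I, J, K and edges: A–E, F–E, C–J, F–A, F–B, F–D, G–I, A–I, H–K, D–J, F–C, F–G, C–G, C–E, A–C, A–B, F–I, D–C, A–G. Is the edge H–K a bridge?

Yes

Removing H–K leaves no path between H and K: the component count goes from 2 to 3. So it is a bridge.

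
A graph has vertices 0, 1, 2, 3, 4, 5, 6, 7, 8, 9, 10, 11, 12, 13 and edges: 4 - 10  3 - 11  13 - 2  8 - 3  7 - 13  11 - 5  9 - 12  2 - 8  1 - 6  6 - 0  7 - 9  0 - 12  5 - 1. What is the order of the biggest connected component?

12

Starting from 4 we can reach 4, 10. That is one component of size 2.
Starting from 0 we can reach 0, 1, 2, 3, 5, 6, 7, 8, 9, 11, 12, 13. That is one component of size 12.
The largest has 12 vertices.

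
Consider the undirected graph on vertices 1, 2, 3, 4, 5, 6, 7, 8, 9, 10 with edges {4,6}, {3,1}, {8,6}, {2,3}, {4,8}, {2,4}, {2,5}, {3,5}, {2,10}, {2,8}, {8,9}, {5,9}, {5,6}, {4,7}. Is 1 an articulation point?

No

Deleting 1 leaves 1 component (was 1), so 1 is not a cut vertex.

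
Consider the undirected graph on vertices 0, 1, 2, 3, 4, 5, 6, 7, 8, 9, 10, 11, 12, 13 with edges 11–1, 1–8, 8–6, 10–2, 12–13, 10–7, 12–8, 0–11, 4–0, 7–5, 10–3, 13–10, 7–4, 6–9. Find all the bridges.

The edges on the cycle 12-13-10-7-4-0-11-1-8-12 are not bridges since each lies on that cycle.
But removing 8–6 disconnects 8 from 6; removing 10–2 disconnects 10 from 2; removing 6–9 disconnects 6 from 9; removing 7–5 disconnects 7 from 5 — these are bridges.
In total 5 edges are bridges.

10-2, 10-3, 5-7, 6-8, 6-9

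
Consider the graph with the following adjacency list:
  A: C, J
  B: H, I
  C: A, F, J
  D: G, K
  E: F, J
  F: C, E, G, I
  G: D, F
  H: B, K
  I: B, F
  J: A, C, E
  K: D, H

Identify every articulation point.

Removing F increases the component count from 1 to 2, so F is a cut vertex.
By contrast removing A leaves 1 component; it is not a cut vertex. No other vertex is a cut vertex either.

F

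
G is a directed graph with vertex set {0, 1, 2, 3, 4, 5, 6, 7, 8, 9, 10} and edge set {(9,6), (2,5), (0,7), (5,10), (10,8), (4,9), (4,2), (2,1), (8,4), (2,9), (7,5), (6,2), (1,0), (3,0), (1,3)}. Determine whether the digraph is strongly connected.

Yes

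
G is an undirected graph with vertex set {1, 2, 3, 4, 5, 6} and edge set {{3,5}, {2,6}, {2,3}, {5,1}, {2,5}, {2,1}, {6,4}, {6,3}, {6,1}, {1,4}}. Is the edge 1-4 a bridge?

No

After removing 1-4, the path 1-6-4 still connects them, so the edge is not a bridge.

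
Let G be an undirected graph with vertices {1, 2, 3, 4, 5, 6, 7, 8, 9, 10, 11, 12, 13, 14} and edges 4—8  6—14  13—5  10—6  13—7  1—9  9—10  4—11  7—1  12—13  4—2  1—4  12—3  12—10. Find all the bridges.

1-4, 10-6, 11-4, 12-3, 13-5, 14-6, 2-4, 4-8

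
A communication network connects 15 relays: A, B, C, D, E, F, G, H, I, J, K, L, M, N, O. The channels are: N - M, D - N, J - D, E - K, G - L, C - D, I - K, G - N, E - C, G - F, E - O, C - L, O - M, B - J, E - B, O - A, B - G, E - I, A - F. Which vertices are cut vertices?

E

Removing E increases the component count from 2 to 3, so E is a cut vertex.
By contrast removing D leaves 2 components; it is not a cut vertex. No other vertex is a cut vertex either.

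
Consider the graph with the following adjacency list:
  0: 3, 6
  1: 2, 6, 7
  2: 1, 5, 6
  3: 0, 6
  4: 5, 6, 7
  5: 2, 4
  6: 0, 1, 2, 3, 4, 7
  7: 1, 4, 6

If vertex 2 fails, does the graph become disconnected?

No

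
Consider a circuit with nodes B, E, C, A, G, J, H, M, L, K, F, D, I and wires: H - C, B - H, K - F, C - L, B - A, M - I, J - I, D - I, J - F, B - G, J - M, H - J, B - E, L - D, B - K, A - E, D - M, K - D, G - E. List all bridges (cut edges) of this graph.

none

The edges on the cycle B-A-E-B are not bridges since each lies on that cycle.
Every edge lies on some cycle, so there are no bridges.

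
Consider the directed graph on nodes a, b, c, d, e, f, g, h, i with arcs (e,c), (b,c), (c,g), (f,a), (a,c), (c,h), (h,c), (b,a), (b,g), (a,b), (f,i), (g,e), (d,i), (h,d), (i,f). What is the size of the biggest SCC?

{a, b, c, d, e, f, g, h, i} are all mutually reachable — one SCC of size 9.
The largest has 9 vertices.

9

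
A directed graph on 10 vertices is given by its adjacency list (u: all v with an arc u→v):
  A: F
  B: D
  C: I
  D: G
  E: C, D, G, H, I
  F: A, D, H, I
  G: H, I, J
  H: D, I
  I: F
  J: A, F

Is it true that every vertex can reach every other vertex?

No

There is no directed path from C to B, so the graph is not strongly connected.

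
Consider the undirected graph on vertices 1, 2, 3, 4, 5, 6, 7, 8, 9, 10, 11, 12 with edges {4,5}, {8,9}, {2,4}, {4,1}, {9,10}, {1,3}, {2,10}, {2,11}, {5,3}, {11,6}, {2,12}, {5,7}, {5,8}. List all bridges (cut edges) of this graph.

11-2, 11-6, 12-2, 5-7

The edges on the cycle 4-1-3-5-4 are not bridges since each lies on that cycle.
But removing 2—12 disconnects 2 from 12; removing 11—6 disconnects 11 from 6; removing 11—2 disconnects 11 from 2; removing 7—5 disconnects 7 from 5 — these are bridges.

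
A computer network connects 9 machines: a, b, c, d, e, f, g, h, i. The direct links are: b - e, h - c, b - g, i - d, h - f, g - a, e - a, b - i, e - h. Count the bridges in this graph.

5

The edges on the cycle b-e-a-g-b are not bridges since each lies on that cycle.
But removing i - b disconnects i from b; removing h - e disconnects h from e; removing h - f disconnects h from f; removing i - d disconnects i from d — these are bridges.
In total 5 edges are bridges.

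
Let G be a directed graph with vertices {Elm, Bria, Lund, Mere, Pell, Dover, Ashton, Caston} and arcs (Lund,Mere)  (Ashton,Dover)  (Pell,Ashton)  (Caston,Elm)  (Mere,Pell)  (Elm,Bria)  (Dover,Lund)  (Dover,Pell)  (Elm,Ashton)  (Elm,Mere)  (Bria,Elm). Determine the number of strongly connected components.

3

{Lund, Mere, Pell, Dover, Ashton} are all mutually reachable — one SCC of size 5.
{Elm, Bria} are all mutually reachable — one SCC of size 2.
{Caston} is an SCC by itself.
That gives 3 strongly connected components.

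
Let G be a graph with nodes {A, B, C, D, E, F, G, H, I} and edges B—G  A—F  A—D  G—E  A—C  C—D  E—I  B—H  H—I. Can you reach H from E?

Yes

From E we can reach B, E, G, H, I, which includes H.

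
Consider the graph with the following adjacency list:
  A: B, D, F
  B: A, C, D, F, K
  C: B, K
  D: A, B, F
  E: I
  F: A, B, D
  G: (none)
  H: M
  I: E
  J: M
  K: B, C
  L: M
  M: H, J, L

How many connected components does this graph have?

4

G is isolated — a component by itself.
Starting from E we can reach E, I. That is one component of size 2.
Starting from H we can reach H, J, L, M. That is one component of size 4.
Starting from A we can reach A, B, C, D, F, K. That is one component of size 6.
Total: 4 components.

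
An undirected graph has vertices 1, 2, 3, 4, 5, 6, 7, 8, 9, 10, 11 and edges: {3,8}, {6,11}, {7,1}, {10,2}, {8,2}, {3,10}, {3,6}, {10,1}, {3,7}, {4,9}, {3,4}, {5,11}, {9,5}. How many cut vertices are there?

Removing 3 increases the component count from 1 to 2, so 3 is a cut vertex.
By contrast removing 1 leaves 1 component; it is not a cut vertex. No other vertex is a cut vertex either.

1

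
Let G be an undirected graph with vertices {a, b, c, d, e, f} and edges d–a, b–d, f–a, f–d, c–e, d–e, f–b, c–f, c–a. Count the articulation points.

0

Removing a, for instance, still leaves 1 component. No single vertex removal increases the component count — the graph has no articulation points.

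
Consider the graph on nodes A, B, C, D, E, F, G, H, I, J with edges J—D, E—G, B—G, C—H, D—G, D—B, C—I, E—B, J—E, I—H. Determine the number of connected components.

F is isolated — a component by itself.
A is isolated — a component by itself.
Starting from C we can reach C, H, I. That is one component of size 3.
Starting from B we can reach B, D, E, G, J. That is one component of size 5.
Total: 4 components.

4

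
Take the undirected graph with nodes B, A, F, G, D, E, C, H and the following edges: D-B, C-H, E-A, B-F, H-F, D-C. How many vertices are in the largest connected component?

5

G is isolated — a component by itself.
Starting from A we can reach A, E. That is one component of size 2.
Starting from B we can reach B, C, D, F, H. That is one component of size 5.
The largest has 5 vertices.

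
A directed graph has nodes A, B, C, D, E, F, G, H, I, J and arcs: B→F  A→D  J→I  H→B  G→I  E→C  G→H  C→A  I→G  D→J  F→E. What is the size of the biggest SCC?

{A, B, C, D, E, F, G, H, I, J} are all mutually reachable — one SCC of size 10.
The largest has 10 vertices.

10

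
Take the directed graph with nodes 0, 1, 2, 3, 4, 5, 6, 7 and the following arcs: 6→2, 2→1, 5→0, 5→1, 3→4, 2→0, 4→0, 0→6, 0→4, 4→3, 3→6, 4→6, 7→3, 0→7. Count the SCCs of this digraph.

{0, 2, 3, 4, 6, 7} are all mutually reachable — one SCC of size 6.
{5} is an SCC by itself.
{1} is an SCC by itself.
That gives 3 strongly connected components.

3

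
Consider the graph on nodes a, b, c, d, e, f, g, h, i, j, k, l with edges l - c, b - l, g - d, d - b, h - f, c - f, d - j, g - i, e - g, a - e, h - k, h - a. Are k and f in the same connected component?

From k we can reach a, b, c, d, e, f, g, h, i, j, k, l, which includes f.

Yes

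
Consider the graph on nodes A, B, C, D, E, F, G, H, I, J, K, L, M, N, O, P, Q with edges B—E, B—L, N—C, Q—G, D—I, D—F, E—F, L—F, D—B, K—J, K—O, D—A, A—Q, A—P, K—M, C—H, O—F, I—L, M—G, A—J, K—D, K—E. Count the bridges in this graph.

3

The edges on the cycle K-D-A-Q-G-M-K are not bridges since each lies on that cycle.
But removing A—P disconnects A from P; removing N—C disconnects N from C; removing H—C disconnects H from C — these are bridges.
That makes 3 bridges.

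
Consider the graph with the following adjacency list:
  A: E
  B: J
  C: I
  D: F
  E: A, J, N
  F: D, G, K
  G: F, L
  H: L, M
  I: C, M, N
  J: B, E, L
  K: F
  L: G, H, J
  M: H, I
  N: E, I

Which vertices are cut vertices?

Removing E increases the component count from 1 to 2, so E is a cut vertex.
Removing F increases the component count from 1 to 3, so F is a cut vertex.
Removing G increases the component count from 1 to 2, so G is a cut vertex.
Likewise I, J, L are cut vertices.
By contrast removing N leaves 1 component; it is not a cut vertex. No other vertex is a cut vertex either.

E, F, G, I, J, L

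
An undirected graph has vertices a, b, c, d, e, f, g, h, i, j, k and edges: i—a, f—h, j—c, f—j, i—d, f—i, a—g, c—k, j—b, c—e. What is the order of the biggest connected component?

11

Starting from a we can reach a, b, c, d, e, f, g, h, i, j, k. That is one component of size 11.
The largest has 11 vertices.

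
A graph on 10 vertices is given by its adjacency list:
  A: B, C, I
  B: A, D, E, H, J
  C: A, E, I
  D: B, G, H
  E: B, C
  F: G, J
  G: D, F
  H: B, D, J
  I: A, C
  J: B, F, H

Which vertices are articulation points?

B

Removing B increases the component count from 1 to 2, so B is a cut vertex.
By contrast removing C leaves 1 component; it is not a cut vertex. No other vertex is a cut vertex either.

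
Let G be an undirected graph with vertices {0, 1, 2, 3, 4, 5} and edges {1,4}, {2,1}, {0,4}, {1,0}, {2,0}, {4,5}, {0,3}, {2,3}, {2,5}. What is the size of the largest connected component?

6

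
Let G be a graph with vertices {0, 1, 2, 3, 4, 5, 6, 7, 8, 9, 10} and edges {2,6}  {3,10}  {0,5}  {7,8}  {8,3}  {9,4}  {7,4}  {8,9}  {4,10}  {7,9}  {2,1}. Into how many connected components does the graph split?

Starting from 0 we can reach 0, 5. That is one component of size 2.
Starting from 1 we can reach 1, 2, 6. That is one component of size 3.
Starting from 3 we can reach 3, 4, 7, 8, 9, 10. That is one component of size 6.
Total: 3 components.

3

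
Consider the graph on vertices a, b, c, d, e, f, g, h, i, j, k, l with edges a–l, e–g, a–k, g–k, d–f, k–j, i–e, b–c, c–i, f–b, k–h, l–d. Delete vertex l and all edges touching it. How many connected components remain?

1

With l gone, the remaining components are: {a, b, c, d, e, f, g, h, i, j, k}.
That is 1 component.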